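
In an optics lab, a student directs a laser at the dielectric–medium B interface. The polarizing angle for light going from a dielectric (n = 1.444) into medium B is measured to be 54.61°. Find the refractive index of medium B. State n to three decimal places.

At the polarizing angle, tan θ_B = n₂/n₁ with n₁ on the incident side (a dielectric) and n₂ on the transmitted side (medium B).
n₂ = n₁ tan θ_B = 1.444 × tan 54.61° = 2.033.

n ≈ 2.033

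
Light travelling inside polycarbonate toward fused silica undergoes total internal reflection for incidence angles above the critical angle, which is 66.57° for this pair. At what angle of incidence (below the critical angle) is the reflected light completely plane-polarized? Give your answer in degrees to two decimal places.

sin θ_c = n₂/n₁, so n₂/n₁ = sin 66.57° = 0.9175.
Brewster: tan θ_B = n₂/n₁ = 0.9175.
θ_B = arctan(0.9175) = 42.54°.

θ_B ≈ 42.54°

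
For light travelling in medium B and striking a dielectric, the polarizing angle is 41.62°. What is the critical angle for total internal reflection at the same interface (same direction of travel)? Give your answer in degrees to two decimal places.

θ_c ≈ 62.68°

n₂/n₁ = tan 41.62° = 0.8885; the critical angle satisfies sin θ_c = n₂/n₁.
θ_c = arcsin(0.8885) = 62.68°.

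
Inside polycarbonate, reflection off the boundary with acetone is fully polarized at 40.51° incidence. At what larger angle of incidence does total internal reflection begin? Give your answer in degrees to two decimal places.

θ_c ≈ 58.69°

n₂/n₁ = tan 40.51° = 0.8544; the critical angle satisfies sin θ_c = n₂/n₁.
θ_c = arcsin(0.8544) = 58.69°.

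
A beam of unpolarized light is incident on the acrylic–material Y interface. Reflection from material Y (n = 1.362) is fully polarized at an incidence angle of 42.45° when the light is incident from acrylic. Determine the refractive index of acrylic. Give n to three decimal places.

At the Brewster angle, tan θ_B = n₂/n₁ with n₁ on the incident side (acrylic) and n₂ on the transmitted side (material Y).
n₁ = n₂ / tan θ_B = 1.362 / tan 42.45° = 1.489.

n ≈ 1.489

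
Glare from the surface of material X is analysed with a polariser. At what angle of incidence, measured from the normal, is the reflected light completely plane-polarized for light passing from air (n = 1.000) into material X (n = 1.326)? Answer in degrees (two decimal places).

θ_B ≈ 52.98°

Brewster's condition: tan θ_B = n₂/n₁ = 1.326/1.000 = 1.3260.
θ_B = arctan(1.3260) = 52.98°.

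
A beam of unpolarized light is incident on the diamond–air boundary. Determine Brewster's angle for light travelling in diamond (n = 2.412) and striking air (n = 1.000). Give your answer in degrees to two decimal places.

θ_B ≈ 22.52°

The reflected p-component vanishes when tan θ_B = n₂/n₁.
Here n₂/n₁ = 1.000/2.412 = 0.4146, and Brewster's law gives tan θ_B = n₂/n₁.
θ_B = arctan(0.4146) = 22.52°.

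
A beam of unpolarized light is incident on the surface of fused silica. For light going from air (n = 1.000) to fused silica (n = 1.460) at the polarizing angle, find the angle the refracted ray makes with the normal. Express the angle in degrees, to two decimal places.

θ_t ≈ 34.41°

First find Brewster's angle: tan θ_B = 1.460/1.000 = 1.4600, giving θ_B = 55.59°.
At Brewster's angle the reflected and refracted rays are perpendicular, so θ_t = 90° − θ_B = 90° − 55.59° = 34.41°.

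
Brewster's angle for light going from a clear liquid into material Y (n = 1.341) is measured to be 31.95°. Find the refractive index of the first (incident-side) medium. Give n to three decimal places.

Brewster's law: tan θ_B = n₂/n₁ (light incident in a clear liquid, refracted into material Y).
n₁ = n₂ / tan θ_B = 1.341 / tan 31.95° = 2.150.

n ≈ 2.150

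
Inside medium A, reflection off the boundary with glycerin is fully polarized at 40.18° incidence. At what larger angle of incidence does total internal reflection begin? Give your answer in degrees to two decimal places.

From Brewster, n₂/n₁ = tan θ_B = tan 40.18° = 0.8445.
Then sin θ_c = n₂/n₁ = 0.8445, so θ_c = arcsin 0.8445 = 57.61°.

θ_c ≈ 57.61°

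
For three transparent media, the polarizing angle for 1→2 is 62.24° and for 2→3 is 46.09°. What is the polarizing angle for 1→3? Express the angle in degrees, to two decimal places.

n₂/n₁ = tan 62.24° = 1.8999 and n₃/n₂ = tan 46.09° = 1.0388.
Multiplying, n₃/n₁ = 1.8999 × 1.0388 = 1.9736, and θ_B(1→3) = arctan 1.9736 = 63.13°.

θ_B ≈ 63.13°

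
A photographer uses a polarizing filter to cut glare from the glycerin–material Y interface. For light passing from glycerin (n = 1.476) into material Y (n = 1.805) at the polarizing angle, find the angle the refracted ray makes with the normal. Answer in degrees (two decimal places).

θ_t ≈ 39.27°

θ_B = arctan(n₂/n₁) = arctan(1.805/1.476) = 50.73°.
Since θ_B + θ_t = 90° at Brewster incidence, θ_t = 90° − 50.73° = 39.27°.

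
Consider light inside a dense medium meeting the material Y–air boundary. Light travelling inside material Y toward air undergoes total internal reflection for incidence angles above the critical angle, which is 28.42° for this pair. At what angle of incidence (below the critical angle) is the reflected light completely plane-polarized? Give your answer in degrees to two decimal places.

n₂/n₁ = sin θ_c = sin 28.42° = 0.4759.
tan θ_B equals the same ratio, so θ_B = arctan(0.4759) = 25.45°.

θ_B ≈ 25.45°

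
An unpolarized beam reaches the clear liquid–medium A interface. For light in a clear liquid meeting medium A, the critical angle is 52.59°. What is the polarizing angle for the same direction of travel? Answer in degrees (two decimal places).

n₂/n₁ = sin θ_c = sin 52.59° = 0.7943.
tan θ_B equals the same ratio, so θ_B = arctan(0.7943) = 38.46°.

θ_B ≈ 38.46°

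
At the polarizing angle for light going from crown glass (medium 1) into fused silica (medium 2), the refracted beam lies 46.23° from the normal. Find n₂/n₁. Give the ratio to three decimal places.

n₂/n₁ ≈ 0.958

At Brewster incidence θ_B = 90° − θ_t = 90° − 46.23° = 43.77°.
Then n₂/n₁ = tan θ_B = tan 43.77° = 0.958.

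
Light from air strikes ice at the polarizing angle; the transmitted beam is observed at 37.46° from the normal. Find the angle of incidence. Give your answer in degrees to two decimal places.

θ_B ≈ 52.54°

Since the reflected and refracted rays are at right angles at the polarizing angle, θ_B + θ_t = 90°.
θ_B = 90° − 37.46° = 52.54°.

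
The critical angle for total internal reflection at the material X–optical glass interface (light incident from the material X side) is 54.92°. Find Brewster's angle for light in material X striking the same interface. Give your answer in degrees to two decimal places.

θ_B ≈ 39.30°

sin θ_c = n₂/n₁, so n₂/n₁ = sin 54.92° = 0.8184.
Brewster: tan θ_B = n₂/n₁ = 0.8184.
θ_B = arctan(0.8184) = 39.30°.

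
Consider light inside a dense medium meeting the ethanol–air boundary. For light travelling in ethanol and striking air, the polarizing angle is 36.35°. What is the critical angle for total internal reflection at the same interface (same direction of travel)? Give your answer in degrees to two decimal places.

tan θ_B = n₂/n₁ = tan 36.35° = 0.7359.
Total internal reflection: sin θ_c = n₂/n₁ = 0.7359.
θ_c = arcsin(0.7359) = 47.38°.

θ_c ≈ 47.38°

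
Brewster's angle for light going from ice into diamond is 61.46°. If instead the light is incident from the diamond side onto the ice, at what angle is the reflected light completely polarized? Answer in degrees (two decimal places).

θ_B' ≈ 28.54°

The two Brewster angles are complementary: θ_B' = 90° − θ_B = 90° − 61.46° = 28.54°.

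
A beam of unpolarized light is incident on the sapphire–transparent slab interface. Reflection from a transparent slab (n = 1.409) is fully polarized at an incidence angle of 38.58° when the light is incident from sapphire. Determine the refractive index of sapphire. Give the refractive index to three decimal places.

At Brewster's angle, tan θ_B = n₂/n₁ with n₁ on the incident side (sapphire) and n₂ on the transmitted side (a transparent slab).
n₁ = n₂ / tan θ_B = 1.409 / tan 38.58° = 1.766.

n ≈ 1.766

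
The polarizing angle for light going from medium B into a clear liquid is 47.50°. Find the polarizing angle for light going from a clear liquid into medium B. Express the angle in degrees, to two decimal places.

tan θ_B' = n₁/n₂ = 1/tan θ_B, so θ_B' = 90° − θ_B.
θ_B' = 90° − 47.50° = 42.50°.

θ_B' ≈ 42.50°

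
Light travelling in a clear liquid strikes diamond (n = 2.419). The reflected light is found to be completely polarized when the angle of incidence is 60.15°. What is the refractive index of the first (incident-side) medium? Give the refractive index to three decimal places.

n ≈ 1.388

Full polarization of the reflected beam means tan θ_B = n₂/n₁, where n₁ is the incident medium (a clear liquid).
n₁ = n₂ / tan θ_B = 2.419 / tan 60.15° = 1.388.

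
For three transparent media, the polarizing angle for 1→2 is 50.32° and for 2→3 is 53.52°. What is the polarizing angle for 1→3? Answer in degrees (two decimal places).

tan θ_B(1→2) = n₂/n₁ = tan 50.32° = 1.2054.
tan θ_B(2→3) = n₃/n₂ = tan 53.52° = 1.3524.
So n₃/n₁ = (n₂/n₁)(n₃/n₂) = 1.2054 × 1.3524 = 1.6301.
θ_B(1→3) = arctan(1.6301) = 58.47°.

θ_B ≈ 58.47°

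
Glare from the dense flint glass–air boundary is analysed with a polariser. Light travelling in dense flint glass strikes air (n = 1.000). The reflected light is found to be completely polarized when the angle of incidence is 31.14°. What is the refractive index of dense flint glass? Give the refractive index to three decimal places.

n ≈ 1.655

Brewster's law: tan θ_B = n₂/n₁ (light incident in dense flint glass, refracted into air).
n₁ = n₂ / tan θ_B = 1.000 / tan 31.14° = 1.655.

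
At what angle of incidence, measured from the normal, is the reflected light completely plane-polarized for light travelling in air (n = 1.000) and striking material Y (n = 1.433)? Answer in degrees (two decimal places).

θ_B ≈ 55.09°

tan θ_B = n₂/n₁ = 1.433/1.000 = 1.4330. Taking the arctangent, θ_B = 55.09°.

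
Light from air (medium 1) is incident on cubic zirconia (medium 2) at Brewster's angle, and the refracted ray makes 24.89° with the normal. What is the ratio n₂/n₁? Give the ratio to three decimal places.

At Brewster incidence θ_B = 90° − θ_t = 90° − 24.89° = 65.11°.
tan θ_B = n₂/n₁, so n₂/n₁ = tan 65.11° = 2.155.

n₂/n₁ ≈ 2.155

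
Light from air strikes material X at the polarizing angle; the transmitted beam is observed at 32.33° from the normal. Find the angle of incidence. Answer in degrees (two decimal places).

θ_B ≈ 57.67°

Since the reflected and refracted rays are at right angles at the polarizing angle, θ_B + θ_t = 90°.
So θ_B = 90° − θ_t = 90° − 32.33° = 57.67°.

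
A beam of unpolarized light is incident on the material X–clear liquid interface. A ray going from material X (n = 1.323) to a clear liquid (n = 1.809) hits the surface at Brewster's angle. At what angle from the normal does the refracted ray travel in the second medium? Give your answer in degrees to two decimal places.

tan θ_B = n₂/n₁ = 1.809/1.323 = 1.3673, so θ_B = 53.82°.
The refracted ray is perpendicular to the reflected ray, so θ_t = 90° − θ_B = 36.18°.

θ_t ≈ 36.18°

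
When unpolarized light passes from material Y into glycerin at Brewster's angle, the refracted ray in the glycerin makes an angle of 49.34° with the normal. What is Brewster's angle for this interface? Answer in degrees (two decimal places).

θ_B ≈ 40.66°

At Brewster's angle the reflected and refracted rays are perpendicular, so θ_B + θ_t = 90°.
So θ_B = 90° − θ_t = 90° − 49.34° = 40.66°.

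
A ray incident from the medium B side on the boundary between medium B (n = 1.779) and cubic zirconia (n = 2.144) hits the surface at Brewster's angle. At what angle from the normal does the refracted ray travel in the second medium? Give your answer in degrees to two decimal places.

θ_t ≈ 39.68°

First find Brewster's angle: tan θ_B = 2.144/1.779 = 1.2052, giving θ_B = 50.32°.
The refracted ray is perpendicular to the reflected ray, so θ_t = 90° − θ_B = 39.68°.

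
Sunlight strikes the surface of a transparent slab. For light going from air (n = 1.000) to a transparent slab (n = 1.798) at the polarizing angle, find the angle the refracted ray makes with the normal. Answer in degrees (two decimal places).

θ_t ≈ 29.08°

θ_B = arctan(n₂/n₁) = arctan(1.798/1.000) = 60.92°.
At Brewster's angle the reflected and refracted rays are perpendicular, so θ_t = 90° − θ_B = 90° − 60.92° = 29.08°.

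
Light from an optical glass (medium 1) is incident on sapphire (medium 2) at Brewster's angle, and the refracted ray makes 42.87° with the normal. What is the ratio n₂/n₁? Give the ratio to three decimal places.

θ_B + θ_t = 90°, so θ_B = 90° − 42.87° = 47.13°.
tan θ_B = n₂/n₁, so n₂/n₁ = tan 47.13° = 1.077.

n₂/n₁ ≈ 1.077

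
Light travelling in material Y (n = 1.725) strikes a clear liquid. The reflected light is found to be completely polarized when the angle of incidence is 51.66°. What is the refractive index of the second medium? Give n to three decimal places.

n ≈ 2.181

At Brewster's angle, tan θ_B = n₂/n₁ with n₁ on the incident side (material Y) and n₂ on the transmitted side (a clear liquid).
n₂ = n₁ tan θ_B = 1.725 × tan 51.66° = 2.181.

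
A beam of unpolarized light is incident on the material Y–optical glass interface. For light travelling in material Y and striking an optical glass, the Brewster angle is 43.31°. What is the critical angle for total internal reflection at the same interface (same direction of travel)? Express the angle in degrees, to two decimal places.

θ_c ≈ 70.51°

From Brewster, n₂/n₁ = tan θ_B = tan 43.31° = 0.9427.
Then sin θ_c = n₂/n₁ = 0.9427, so θ_c = arcsin 0.9427 = 70.51°.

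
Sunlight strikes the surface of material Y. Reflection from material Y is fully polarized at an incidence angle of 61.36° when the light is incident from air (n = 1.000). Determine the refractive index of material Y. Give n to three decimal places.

n ≈ 1.831

Brewster's law: tan θ_B = n₂/n₁ (light incident in air, refracted into material Y).
n₂ = n₁ tan θ_B = 1.000 × tan 61.36° = 1.831.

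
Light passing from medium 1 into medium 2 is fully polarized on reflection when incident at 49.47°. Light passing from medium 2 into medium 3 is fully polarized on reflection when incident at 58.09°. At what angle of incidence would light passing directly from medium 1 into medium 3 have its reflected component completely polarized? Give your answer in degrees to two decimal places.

Each Brewster angle gives a ratio: n₂/n₁ = tan 49.47° = 1.1696, n₃/n₂ = tan 58.09° = 1.6059.
Multiplying, n₃/n₁ = 1.1696 × 1.6059 = 1.8783, and θ_B(1→3) = arctan 1.8783 = 61.97°.

θ_B ≈ 61.97°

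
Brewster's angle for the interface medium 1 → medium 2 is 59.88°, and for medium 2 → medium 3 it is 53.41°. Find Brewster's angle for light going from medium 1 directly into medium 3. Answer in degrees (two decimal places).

θ_B ≈ 66.70°

n₂/n₁ = tan 59.88° = 1.7237 and n₃/n₂ = tan 53.41° = 1.3470.
So n₃/n₁ = (n₂/n₁)(n₃/n₂) = 1.7237 × 1.3470 = 2.3218.
θ_B(1→3) = arctan(2.3218) = 66.70°.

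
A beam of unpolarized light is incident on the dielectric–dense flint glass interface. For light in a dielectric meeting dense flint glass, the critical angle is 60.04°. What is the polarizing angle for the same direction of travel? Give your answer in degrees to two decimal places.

θ_B ≈ 40.90°

At the critical angle sin θ_c = n₂/n₁, giving n₂/n₁ = sin 60.04° = 0.8664.
Then tan θ_B = n₂/n₁ = 0.8664, so θ_B = arctan 0.8664 = 40.90°.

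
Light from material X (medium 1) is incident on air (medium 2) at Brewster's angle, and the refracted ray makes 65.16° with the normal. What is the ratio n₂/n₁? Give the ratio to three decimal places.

n₂/n₁ ≈ 0.463

θ_B + θ_t = 90°, so θ_B = 90° − 65.16° = 24.84°.
tan θ_B = n₂/n₁, so n₂/n₁ = tan 24.84° = 0.463.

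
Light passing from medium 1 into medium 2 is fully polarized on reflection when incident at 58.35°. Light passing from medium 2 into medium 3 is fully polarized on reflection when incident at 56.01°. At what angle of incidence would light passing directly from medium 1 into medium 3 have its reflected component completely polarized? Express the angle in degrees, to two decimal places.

θ_B ≈ 67.43°

Each Brewster angle gives a ratio: n₂/n₁ = tan 58.35° = 1.6223, n₃/n₂ = tan 56.01° = 1.4831.
So n₃/n₁ = (n₂/n₁)(n₃/n₂) = 1.6223 × 1.4831 = 2.4061.
θ_B(1→3) = arctan(2.4061) = 67.43°.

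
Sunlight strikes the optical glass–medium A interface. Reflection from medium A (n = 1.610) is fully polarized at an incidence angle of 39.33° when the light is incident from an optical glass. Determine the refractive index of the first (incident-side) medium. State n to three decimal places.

Full polarization of the reflected beam means tan θ_B = n₂/n₁, where n₁ is the incident medium (an optical glass).
n₁ = n₂ / tan θ_B = 1.610 / tan 39.33° = 1.965.

n ≈ 1.965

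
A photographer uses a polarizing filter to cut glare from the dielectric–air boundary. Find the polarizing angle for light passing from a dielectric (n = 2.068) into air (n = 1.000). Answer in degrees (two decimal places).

θ_B ≈ 25.81°

The reflected p-component vanishes when tan θ_B = n₂/n₁.
Brewster's condition: tan θ_B = n₂/n₁ = 1.000/2.068 = 0.4836.
So θ_B = arctan 0.4836 = 25.81°.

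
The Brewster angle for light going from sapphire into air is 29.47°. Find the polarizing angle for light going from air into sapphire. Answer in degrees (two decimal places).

tan θ_B' = n₁/n₂ = 1/tan θ_B, so θ_B' = 90° − θ_B.
θ_B' = 90° − 29.47° = 60.53°.

θ_B' ≈ 60.53°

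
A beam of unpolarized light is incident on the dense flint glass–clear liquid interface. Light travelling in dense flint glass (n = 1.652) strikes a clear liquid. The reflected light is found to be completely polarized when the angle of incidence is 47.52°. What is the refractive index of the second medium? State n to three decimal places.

Brewster's law: tan θ_B = n₂/n₁ (light incident in dense flint glass, refracted into a clear liquid).
n₂ = n₁ tan θ_B = 1.652 × tan 47.52° = 1.804.

n ≈ 1.804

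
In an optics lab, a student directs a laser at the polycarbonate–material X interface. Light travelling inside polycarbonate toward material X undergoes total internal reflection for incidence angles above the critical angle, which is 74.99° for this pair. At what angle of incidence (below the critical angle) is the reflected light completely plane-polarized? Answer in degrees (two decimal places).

θ_B ≈ 44.01°

sin θ_c = n₂/n₁, so n₂/n₁ = sin 74.99° = 0.9659.
Brewster: tan θ_B = n₂/n₁ = 0.9659.
θ_B = arctan(0.9659) = 44.01°.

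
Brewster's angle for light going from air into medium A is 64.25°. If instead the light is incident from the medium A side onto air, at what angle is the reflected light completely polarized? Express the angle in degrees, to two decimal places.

θ_B' ≈ 25.75°

tan θ_B' = n₁/n₂ = 1/tan θ_B, so θ_B' = 90° − θ_B.
θ_B' = 90° − 64.25° = 25.75°.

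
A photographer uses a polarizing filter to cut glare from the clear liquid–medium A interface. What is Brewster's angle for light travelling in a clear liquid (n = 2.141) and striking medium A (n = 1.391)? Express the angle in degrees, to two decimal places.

θ_B ≈ 33.01°

Brewster's condition: tan θ_B = n₂/n₁ = 1.391/2.141 = 0.6497.
θ_B = arctan(0.6497) = 33.01°.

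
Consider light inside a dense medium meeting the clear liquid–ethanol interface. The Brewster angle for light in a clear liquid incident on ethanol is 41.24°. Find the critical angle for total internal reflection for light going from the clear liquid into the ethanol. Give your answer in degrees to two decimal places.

tan θ_B = n₂/n₁ = tan 41.24° = 0.8767.
Total internal reflection: sin θ_c = n₂/n₁ = 0.8767.
θ_c = arcsin(0.8767) = 61.24°.

θ_c ≈ 61.24°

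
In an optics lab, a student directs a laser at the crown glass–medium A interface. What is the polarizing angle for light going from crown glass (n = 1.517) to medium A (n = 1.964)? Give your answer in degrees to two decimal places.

Brewster's condition: tan θ_B = n₂/n₁ = 1.964/1.517 = 1.2947.
So θ_B = arctan 1.2947 = 52.32°.

θ_B ≈ 52.32°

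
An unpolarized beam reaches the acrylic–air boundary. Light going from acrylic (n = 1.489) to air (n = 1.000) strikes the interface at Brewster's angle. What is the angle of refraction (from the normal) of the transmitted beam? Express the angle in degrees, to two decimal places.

θ_t ≈ 56.12°

tan θ_B = n₂/n₁ = 1.000/1.489 = 0.6716, so θ_B = 33.88°.
Since θ_B + θ_t = 90° at Brewster incidence, θ_t = 90° − 33.88° = 56.12°.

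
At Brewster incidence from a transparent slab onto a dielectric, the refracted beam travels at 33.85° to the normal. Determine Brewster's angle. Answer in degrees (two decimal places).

θ_B ≈ 56.15°

At Brewster's angle the reflected and refracted rays are perpendicular, so θ_B + θ_t = 90°.
So θ_B = 90° − θ_t = 90° − 33.85° = 56.15°.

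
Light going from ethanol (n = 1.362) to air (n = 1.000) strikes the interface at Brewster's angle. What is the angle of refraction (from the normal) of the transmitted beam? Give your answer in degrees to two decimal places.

θ_B = arctan(n₂/n₁) = arctan(1.000/1.362) = 36.29°.
The refracted ray is perpendicular to the reflected ray, so θ_t = 90° − θ_B = 53.71°.

θ_t ≈ 53.71°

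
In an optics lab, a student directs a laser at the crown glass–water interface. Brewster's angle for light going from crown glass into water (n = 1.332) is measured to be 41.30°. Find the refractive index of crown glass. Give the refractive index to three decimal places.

Brewster's law: tan θ_B = n₂/n₁ (light incident in crown glass, refracted into water).
n₁ = n₂ / tan θ_B = 1.332 / tan 41.30° = 1.516.

n ≈ 1.516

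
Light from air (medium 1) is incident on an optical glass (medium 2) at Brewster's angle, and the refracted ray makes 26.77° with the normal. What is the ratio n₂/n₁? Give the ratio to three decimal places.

n₂/n₁ ≈ 1.982

θ_B + θ_t = 90°, so θ_B = 90° − 26.77° = 63.23°.
Then n₂/n₁ = tan θ_B = tan 63.23° = 1.982.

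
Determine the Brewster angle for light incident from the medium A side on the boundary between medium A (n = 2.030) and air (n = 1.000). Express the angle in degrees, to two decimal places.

The reflected p-component vanishes when tan θ_B = n₂/n₁.
Brewster's condition: tan θ_B = n₂/n₁ = 1.000/2.030 = 0.4926.
θ_B = arctan(0.4926) = 26.23°.

θ_B ≈ 26.23°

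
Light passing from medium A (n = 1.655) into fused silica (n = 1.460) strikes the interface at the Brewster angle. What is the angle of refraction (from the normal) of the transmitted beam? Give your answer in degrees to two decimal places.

θ_t ≈ 48.58°

θ_B = arctan(n₂/n₁) = arctan(1.460/1.655) = 41.42°.
The refracted ray is perpendicular to the reflected ray, so θ_t = 90° − θ_B = 48.58°.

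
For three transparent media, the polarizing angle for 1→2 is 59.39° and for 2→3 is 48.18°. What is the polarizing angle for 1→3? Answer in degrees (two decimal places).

θ_B ≈ 62.11°

Each Brewster angle gives a ratio: n₂/n₁ = tan 59.39° = 1.6902, n₃/n₂ = tan 48.18° = 1.1177.
n₃/n₁ = 1.8891. Then tan θ_B(1→3) = n₃/n₁, so θ_B(1→3) = arctan(1.8891) = 62.11°.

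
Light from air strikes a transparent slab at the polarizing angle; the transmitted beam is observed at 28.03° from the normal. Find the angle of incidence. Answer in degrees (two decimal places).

θ_B ≈ 61.97°

At Brewster's angle the reflected and refracted rays are perpendicular, so θ_B + θ_t = 90°.
So θ_B = 90° − θ_t = 90° − 28.03° = 61.97°.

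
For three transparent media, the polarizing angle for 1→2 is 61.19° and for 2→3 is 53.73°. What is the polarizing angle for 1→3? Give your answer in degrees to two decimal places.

tan θ_B(1→2) = n₂/n₁ = tan 61.19° = 1.8182.
tan θ_B(2→3) = n₃/n₂ = tan 53.73° = 1.3628.
n₃/n₁ = 2.4780. Then tan θ_B(1→3) = n₃/n₁, so θ_B(1→3) = arctan(2.4780) = 68.02°.

θ_B ≈ 68.02°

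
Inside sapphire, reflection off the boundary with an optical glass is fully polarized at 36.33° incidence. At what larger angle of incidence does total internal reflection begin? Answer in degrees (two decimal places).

θ_c ≈ 47.34°

From Brewster, n₂/n₁ = tan θ_B = tan 36.33° = 0.7354.
Then sin θ_c = n₂/n₁ = 0.7354, so θ_c = arcsin 0.7354 = 47.34°.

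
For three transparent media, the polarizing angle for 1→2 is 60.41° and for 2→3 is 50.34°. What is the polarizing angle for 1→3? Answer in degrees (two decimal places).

n₂/n₁ = tan 60.41° = 1.7610 and n₃/n₂ = tan 50.34° = 1.2062.
Multiplying, n₃/n₁ = 1.7610 × 1.2062 = 2.1242, and θ_B(1→3) = arctan 2.1242 = 64.79°.

θ_B ≈ 64.79°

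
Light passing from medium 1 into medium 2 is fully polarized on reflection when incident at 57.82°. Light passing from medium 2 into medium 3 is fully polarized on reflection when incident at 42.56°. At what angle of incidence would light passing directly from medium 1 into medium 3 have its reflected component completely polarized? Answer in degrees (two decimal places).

n₂/n₁ = tan 57.82° = 1.5892 and n₃/n₂ = tan 42.56° = 0.9183.
Multiplying, n₃/n₁ = 1.5892 × 0.9183 = 1.4593, and θ_B(1→3) = arctan 1.4593 = 55.58°.

θ_B ≈ 55.58°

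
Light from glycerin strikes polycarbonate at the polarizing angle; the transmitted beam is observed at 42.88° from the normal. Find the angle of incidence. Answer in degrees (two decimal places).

At Brewster's angle the reflected and refracted rays are perpendicular, so θ_B + θ_t = 90°.
So θ_B = 90° − θ_t = 90° − 42.88° = 47.12°.

θ_B ≈ 47.12°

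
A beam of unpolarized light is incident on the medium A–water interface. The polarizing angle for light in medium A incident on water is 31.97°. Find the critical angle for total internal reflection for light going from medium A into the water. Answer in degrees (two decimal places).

θ_c ≈ 38.62°

tan θ_B = n₂/n₁ = tan 31.97° = 0.6241.
Total internal reflection: sin θ_c = n₂/n₁ = 0.6241.
θ_c = arcsin(0.6241) = 38.62°.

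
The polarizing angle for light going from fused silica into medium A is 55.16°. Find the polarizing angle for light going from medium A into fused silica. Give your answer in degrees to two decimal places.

tan θ_B' = n₁/n₂ = 1/tan θ_B, so θ_B' = 90° − θ_B.
θ_B' = 90° − 55.16° = 34.84°.

θ_B' ≈ 34.84°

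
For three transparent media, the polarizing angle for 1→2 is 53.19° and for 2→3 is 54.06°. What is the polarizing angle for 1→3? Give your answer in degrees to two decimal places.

θ_B ≈ 61.52°

n₂/n₁ = tan 53.19° = 1.3362 and n₃/n₂ = tan 54.06° = 1.3794.
n₃/n₁ = 1.8432. Then tan θ_B(1→3) = n₃/n₁, so θ_B(1→3) = arctan(1.8432) = 61.52°.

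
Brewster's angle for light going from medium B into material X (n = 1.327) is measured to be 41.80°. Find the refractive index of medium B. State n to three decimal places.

Brewster's law: tan θ_B = n₂/n₁ (light incident in medium B, refracted into material X).
n₁ = n₂ / tan θ_B = 1.327 / tan 41.80° = 1.484.

n ≈ 1.484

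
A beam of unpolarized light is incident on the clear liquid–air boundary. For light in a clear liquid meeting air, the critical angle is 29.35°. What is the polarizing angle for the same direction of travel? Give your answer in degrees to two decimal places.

At the critical angle sin θ_c = n₂/n₁, giving n₂/n₁ = sin 29.35° = 0.4901.
Then tan θ_B = n₂/n₁ = 0.4901, so θ_B = arctan 0.4901 = 26.11°.

θ_B ≈ 26.11°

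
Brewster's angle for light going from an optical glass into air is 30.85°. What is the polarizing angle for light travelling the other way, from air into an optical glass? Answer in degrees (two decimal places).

Reversing the direction swaps n₁ and n₂, so tan θ_B' = 1/tan θ_B and θ_B' = 90° − θ_B.
Hence θ_B' = 90° − 30.85° = 59.15°.

θ_B' ≈ 59.15°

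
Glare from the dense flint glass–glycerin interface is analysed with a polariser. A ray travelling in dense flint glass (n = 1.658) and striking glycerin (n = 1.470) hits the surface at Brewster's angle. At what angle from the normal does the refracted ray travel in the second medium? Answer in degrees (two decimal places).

θ_t ≈ 48.44°

tan θ_B = n₂/n₁ = 1.470/1.658 = 0.8866, so θ_B = 41.56°.
The refracted ray is perpendicular to the reflected ray, so θ_t = 90° − θ_B = 48.44°.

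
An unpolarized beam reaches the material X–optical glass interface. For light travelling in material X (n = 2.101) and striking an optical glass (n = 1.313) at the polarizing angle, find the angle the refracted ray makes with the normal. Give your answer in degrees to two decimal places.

θ_t ≈ 58.00°

θ_B = arctan(n₂/n₁) = arctan(1.313/2.101) = 32.00°.
At Brewster's angle the reflected and refracted rays are perpendicular, so θ_t = 90° − θ_B = 90° − 32.00° = 58.00°.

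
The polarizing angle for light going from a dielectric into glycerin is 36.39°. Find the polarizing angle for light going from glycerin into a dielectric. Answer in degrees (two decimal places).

Reversing the direction swaps n₁ and n₂, so tan θ_B' = 1/tan θ_B and θ_B' = 90° − θ_B.
Hence θ_B' = 90° − 36.39° = 53.61°.

θ_B' ≈ 53.61°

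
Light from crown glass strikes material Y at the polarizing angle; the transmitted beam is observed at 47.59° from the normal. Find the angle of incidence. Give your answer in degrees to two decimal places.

θ_B ≈ 42.41°

At Brewster's angle the reflected and refracted rays are perpendicular, so θ_B + θ_t = 90°.
θ_B = 90° − 47.59° = 42.41°.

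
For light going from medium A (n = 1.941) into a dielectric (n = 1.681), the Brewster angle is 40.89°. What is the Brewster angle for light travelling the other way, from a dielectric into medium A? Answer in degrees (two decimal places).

θ_B' ≈ 49.11°

Reversing the direction swaps n₁ and n₂, so tan θ_B' = 1/tan θ_B and θ_B' = 90° − θ_B.
Hence θ_B' = 90° − 40.89° = 49.11°.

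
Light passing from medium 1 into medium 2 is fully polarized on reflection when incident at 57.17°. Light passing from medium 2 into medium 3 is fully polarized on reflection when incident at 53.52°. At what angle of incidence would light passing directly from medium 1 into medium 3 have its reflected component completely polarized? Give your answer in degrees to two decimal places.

θ_B ≈ 64.50°

Each Brewster angle gives a ratio: n₂/n₁ = tan 57.17° = 1.5499, n₃/n₂ = tan 53.52° = 1.3524.
So n₃/n₁ = (n₂/n₁)(n₃/n₂) = 1.5499 × 1.3524 = 2.0961.
θ_B(1→3) = arctan(2.0961) = 64.50°.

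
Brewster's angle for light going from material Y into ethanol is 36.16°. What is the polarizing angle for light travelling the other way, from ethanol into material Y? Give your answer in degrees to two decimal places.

θ_B' ≈ 53.84°

Reversing the direction swaps n₁ and n₂, so tan θ_B' = 1/tan θ_B and θ_B' = 90° − θ_B.
Hence θ_B' = 90° − 36.16° = 53.84°.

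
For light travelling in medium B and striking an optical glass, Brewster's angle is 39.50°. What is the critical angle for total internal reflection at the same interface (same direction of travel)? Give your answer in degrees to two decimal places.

n₂/n₁ = tan 39.50° = 0.8243; the critical angle satisfies sin θ_c = n₂/n₁.
θ_c = arcsin(0.8243) = 55.52°.

θ_c ≈ 55.52°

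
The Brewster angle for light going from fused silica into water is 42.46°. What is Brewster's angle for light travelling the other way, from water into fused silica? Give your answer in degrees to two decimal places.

Reversing the direction swaps n₁ and n₂, so tan θ_B' = 1/tan θ_B and θ_B' = 90° − θ_B.
Hence θ_B' = 90° − 42.46° = 47.54°.

θ_B' ≈ 47.54°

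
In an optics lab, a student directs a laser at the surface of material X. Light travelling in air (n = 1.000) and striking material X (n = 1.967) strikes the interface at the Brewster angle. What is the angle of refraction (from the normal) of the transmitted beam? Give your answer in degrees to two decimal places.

θ_t ≈ 26.95°

θ_B = arctan(n₂/n₁) = arctan(1.967/1.000) = 63.05°.
The refracted ray is perpendicular to the reflected ray, so θ_t = 90° − θ_B = 26.95°.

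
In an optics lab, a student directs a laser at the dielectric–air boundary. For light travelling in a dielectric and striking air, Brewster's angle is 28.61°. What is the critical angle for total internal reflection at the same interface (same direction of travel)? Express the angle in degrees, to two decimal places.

θ_c ≈ 33.06°

From Brewster, n₂/n₁ = tan θ_B = tan 28.61° = 0.5454.
Then sin θ_c = n₂/n₁ = 0.5454, so θ_c = arcsin 0.5454 = 33.06°.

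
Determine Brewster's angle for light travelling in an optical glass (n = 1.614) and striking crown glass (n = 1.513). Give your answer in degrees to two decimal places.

Here n₂/n₁ = 1.513/1.614 = 0.9374, and Brewster's law gives tan θ_B = n₂/n₁.
So θ_B = arctan 0.9374 = 43.15°.

θ_B ≈ 43.15°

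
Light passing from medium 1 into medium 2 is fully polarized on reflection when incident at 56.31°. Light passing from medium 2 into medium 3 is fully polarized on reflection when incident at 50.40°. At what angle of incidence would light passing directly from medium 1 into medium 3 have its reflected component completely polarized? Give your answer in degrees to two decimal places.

Each Brewster angle gives a ratio: n₂/n₁ = tan 56.31° = 1.5000, n₃/n₂ = tan 50.40° = 1.2088.
So n₃/n₁ = (n₂/n₁)(n₃/n₂) = 1.5000 × 1.2088 = 1.8132.
θ_B(1→3) = arctan(1.8132) = 61.12°.

θ_B ≈ 61.12°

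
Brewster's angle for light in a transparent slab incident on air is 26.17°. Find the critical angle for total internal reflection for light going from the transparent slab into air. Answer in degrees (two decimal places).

tan θ_B = n₂/n₁ = tan 26.17° = 0.4914.
Total internal reflection: sin θ_c = n₂/n₁ = 0.4914.
θ_c = arcsin(0.4914) = 29.43°.

θ_c ≈ 29.43°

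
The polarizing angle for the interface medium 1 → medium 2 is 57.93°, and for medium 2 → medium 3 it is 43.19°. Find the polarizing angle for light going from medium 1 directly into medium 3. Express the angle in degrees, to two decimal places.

θ_B ≈ 56.28°

Each Brewster angle gives a ratio: n₂/n₁ = tan 57.93° = 1.5960, n₃/n₂ = tan 43.19° = 0.9387.
So n₃/n₁ = (n₂/n₁)(n₃/n₂) = 1.5960 × 0.9387 = 1.4982.
θ_B(1→3) = arctan(1.4982) = 56.28°.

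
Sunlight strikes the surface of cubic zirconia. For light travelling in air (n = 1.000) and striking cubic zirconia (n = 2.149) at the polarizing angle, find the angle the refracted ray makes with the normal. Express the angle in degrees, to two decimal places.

First find Brewster's angle: tan θ_B = 2.149/1.000 = 2.1490, giving θ_B = 65.05°.
At Brewster's angle the reflected and refracted rays are perpendicular, so θ_t = 90° − θ_B = 90° − 65.05° = 24.95°.

θ_t ≈ 24.95°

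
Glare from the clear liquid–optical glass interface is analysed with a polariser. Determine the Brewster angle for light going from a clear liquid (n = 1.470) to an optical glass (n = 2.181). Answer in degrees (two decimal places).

θ_B ≈ 56.02°

At Brewster's angle the reflected and refracted rays are perpendicular, which with Snell's law gives tan θ_B = n₂/n₁.
Here n₂/n₁ = 2.181/1.470 = 1.4837, and Brewster's law gives tan θ_B = n₂/n₁.
θ_B = arctan(1.4837) = 56.02°.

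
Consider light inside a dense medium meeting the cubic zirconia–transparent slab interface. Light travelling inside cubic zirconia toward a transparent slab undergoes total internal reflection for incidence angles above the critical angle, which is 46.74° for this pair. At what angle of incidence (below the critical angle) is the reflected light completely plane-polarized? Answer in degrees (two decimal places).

θ_B ≈ 36.06°

n₂/n₁ = sin θ_c = sin 46.74° = 0.7283.
tan θ_B equals the same ratio, so θ_B = arctan(0.7283) = 36.06°.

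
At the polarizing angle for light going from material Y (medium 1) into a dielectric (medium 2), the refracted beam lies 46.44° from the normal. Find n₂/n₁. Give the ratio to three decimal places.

n₂/n₁ ≈ 0.951

θ_B + θ_t = 90°, so θ_B = 90° − 46.44° = 43.56°.
Then n₂/n₁ = tan θ_B = tan 43.56° = 0.951.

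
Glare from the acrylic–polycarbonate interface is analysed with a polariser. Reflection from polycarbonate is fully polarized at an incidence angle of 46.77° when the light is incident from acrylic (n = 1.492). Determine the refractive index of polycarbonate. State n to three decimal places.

n ≈ 1.587

Full polarization of the reflected beam means tan θ_B = n₂/n₁, where n₁ is the incident medium (acrylic).
n₂ = n₁ tan θ_B = 1.492 × tan 46.77° = 1.587.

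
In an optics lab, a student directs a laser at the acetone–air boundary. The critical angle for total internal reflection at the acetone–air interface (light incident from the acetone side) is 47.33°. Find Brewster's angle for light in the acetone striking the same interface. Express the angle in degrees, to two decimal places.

θ_B ≈ 36.33°

n₂/n₁ = sin θ_c = sin 47.33° = 0.7353.
tan θ_B equals the same ratio, so θ_B = arctan(0.7353) = 36.33°.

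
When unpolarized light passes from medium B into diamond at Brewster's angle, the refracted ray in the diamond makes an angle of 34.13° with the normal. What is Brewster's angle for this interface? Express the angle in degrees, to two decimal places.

θ_B ≈ 55.87°

Since the reflected and refracted rays are at right angles at the polarizing angle, θ_B + θ_t = 90°.
θ_B = 90° − 34.13° = 55.87°.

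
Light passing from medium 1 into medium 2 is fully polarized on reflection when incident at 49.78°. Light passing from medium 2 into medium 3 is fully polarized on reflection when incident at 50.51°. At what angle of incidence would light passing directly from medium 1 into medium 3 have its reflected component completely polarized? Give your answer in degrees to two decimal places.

θ_B ≈ 55.13°

n₂/n₁ = tan 49.78° = 1.1825 and n₃/n₂ = tan 50.51° = 1.2135.
Multiplying, n₃/n₁ = 1.1825 × 1.2135 = 1.4350, and θ_B(1→3) = arctan 1.4350 = 55.13°.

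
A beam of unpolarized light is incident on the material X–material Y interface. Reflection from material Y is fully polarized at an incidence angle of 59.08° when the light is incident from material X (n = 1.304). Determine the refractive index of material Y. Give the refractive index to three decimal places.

n ≈ 2.177

Full polarization of the reflected beam means tan θ_B = n₂/n₁, where n₁ is the incident medium (material X).
n₂ = n₁ tan θ_B = 1.304 × tan 59.08° = 2.177.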